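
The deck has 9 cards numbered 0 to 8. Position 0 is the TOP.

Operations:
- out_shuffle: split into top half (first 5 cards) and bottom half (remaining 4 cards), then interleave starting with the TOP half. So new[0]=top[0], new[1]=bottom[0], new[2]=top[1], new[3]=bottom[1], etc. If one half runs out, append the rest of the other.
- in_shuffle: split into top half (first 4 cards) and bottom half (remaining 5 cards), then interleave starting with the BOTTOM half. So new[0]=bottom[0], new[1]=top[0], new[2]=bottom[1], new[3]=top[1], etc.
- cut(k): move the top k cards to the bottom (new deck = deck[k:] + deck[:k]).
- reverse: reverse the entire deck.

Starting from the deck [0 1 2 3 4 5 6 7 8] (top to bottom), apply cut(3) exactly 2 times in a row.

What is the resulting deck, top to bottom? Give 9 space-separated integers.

Answer: 6 7 8 0 1 2 3 4 5

Derivation:
After op 1 (cut(3)): [3 4 5 6 7 8 0 1 2]
After op 2 (cut(3)): [6 7 8 0 1 2 3 4 5]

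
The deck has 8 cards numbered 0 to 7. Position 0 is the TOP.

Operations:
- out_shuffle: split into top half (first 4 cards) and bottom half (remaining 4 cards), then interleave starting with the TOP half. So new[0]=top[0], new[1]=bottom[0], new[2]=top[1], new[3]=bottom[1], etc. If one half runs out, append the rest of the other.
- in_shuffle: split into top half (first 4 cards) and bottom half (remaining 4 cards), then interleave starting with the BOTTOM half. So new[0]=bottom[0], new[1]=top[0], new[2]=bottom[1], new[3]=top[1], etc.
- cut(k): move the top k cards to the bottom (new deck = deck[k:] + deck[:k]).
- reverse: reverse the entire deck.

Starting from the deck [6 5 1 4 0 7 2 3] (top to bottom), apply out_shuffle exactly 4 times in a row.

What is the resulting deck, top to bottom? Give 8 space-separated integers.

Answer: 6 0 5 7 1 2 4 3

Derivation:
After op 1 (out_shuffle): [6 0 5 7 1 2 4 3]
After op 2 (out_shuffle): [6 1 0 2 5 4 7 3]
After op 3 (out_shuffle): [6 5 1 4 0 7 2 3]
After op 4 (out_shuffle): [6 0 5 7 1 2 4 3]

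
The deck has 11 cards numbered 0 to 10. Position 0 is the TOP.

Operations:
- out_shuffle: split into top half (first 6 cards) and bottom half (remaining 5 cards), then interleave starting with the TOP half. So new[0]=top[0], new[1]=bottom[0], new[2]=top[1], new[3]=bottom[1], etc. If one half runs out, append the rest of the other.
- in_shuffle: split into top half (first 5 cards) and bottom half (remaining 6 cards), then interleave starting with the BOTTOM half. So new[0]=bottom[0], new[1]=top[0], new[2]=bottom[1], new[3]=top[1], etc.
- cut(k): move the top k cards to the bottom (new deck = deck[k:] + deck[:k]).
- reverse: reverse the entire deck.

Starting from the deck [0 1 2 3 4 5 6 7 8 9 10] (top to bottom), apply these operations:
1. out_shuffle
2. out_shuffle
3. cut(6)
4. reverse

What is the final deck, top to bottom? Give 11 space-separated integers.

After op 1 (out_shuffle): [0 6 1 7 2 8 3 9 4 10 5]
After op 2 (out_shuffle): [0 3 6 9 1 4 7 10 2 5 8]
After op 3 (cut(6)): [7 10 2 5 8 0 3 6 9 1 4]
After op 4 (reverse): [4 1 9 6 3 0 8 5 2 10 7]

Answer: 4 1 9 6 3 0 8 5 2 10 7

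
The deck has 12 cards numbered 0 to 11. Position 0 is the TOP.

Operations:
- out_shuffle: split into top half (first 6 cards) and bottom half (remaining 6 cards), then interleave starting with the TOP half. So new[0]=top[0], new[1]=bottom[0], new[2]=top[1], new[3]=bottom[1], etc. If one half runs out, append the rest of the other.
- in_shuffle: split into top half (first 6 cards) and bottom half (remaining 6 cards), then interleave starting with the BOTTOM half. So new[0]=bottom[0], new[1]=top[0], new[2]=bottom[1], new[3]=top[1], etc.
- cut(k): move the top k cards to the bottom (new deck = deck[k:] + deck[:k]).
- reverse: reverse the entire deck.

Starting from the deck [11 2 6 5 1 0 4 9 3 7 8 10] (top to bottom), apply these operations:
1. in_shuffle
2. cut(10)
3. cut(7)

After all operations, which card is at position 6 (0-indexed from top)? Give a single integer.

Answer: 0

Derivation:
After op 1 (in_shuffle): [4 11 9 2 3 6 7 5 8 1 10 0]
After op 2 (cut(10)): [10 0 4 11 9 2 3 6 7 5 8 1]
After op 3 (cut(7)): [6 7 5 8 1 10 0 4 11 9 2 3]
Position 6: card 0.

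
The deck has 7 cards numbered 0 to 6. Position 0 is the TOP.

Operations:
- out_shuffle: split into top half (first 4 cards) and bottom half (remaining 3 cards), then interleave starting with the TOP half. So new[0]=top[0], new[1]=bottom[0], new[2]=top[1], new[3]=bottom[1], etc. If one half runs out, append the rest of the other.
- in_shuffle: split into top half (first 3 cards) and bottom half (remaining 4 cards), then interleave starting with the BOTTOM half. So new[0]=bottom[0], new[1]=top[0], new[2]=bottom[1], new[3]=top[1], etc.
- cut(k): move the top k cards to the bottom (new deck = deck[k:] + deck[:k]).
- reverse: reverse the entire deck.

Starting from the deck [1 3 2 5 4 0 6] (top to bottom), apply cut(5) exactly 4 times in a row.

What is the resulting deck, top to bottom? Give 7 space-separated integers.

Answer: 6 1 3 2 5 4 0

Derivation:
After op 1 (cut(5)): [0 6 1 3 2 5 4]
After op 2 (cut(5)): [5 4 0 6 1 3 2]
After op 3 (cut(5)): [3 2 5 4 0 6 1]
After op 4 (cut(5)): [6 1 3 2 5 4 0]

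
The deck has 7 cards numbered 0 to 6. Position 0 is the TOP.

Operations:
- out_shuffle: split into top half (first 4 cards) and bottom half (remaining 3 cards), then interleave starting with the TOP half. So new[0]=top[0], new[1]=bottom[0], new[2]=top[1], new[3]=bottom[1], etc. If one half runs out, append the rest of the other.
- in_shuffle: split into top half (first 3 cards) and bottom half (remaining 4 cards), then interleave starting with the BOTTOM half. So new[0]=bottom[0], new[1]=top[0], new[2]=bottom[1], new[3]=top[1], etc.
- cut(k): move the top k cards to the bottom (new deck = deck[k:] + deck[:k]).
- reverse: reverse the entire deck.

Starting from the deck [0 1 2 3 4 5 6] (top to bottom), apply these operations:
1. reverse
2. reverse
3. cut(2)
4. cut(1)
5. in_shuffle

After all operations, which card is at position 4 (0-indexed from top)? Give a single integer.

Answer: 1

Derivation:
After op 1 (reverse): [6 5 4 3 2 1 0]
After op 2 (reverse): [0 1 2 3 4 5 6]
After op 3 (cut(2)): [2 3 4 5 6 0 1]
After op 4 (cut(1)): [3 4 5 6 0 1 2]
After op 5 (in_shuffle): [6 3 0 4 1 5 2]
Position 4: card 1.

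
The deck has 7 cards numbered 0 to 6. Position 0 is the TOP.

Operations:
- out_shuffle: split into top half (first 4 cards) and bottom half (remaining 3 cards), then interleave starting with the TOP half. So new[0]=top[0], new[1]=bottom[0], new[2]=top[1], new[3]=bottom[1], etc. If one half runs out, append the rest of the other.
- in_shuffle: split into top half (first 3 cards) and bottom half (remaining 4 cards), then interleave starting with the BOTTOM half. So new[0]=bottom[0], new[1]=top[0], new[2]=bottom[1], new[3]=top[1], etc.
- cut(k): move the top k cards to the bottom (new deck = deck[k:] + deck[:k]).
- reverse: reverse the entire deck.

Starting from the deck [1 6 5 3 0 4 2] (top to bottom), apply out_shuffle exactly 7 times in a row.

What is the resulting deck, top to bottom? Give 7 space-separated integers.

Answer: 1 0 6 4 5 2 3

Derivation:
After op 1 (out_shuffle): [1 0 6 4 5 2 3]
After op 2 (out_shuffle): [1 5 0 2 6 3 4]
After op 3 (out_shuffle): [1 6 5 3 0 4 2]
After op 4 (out_shuffle): [1 0 6 4 5 2 3]
After op 5 (out_shuffle): [1 5 0 2 6 3 4]
After op 6 (out_shuffle): [1 6 5 3 0 4 2]
After op 7 (out_shuffle): [1 0 6 4 5 2 3]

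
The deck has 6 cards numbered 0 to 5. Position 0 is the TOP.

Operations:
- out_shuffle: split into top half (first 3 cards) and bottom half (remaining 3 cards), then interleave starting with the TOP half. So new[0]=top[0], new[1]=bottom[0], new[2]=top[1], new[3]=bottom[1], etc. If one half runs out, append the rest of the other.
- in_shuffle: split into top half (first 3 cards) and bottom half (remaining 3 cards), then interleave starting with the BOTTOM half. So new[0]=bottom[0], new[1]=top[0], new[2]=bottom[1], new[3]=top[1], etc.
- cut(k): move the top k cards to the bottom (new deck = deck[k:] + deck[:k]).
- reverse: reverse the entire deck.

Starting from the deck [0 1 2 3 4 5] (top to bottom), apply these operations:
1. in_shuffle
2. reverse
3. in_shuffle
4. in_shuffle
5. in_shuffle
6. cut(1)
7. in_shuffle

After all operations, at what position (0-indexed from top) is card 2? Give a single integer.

After op 1 (in_shuffle): [3 0 4 1 5 2]
After op 2 (reverse): [2 5 1 4 0 3]
After op 3 (in_shuffle): [4 2 0 5 3 1]
After op 4 (in_shuffle): [5 4 3 2 1 0]
After op 5 (in_shuffle): [2 5 1 4 0 3]
After op 6 (cut(1)): [5 1 4 0 3 2]
After op 7 (in_shuffle): [0 5 3 1 2 4]
Card 2 is at position 4.

Answer: 4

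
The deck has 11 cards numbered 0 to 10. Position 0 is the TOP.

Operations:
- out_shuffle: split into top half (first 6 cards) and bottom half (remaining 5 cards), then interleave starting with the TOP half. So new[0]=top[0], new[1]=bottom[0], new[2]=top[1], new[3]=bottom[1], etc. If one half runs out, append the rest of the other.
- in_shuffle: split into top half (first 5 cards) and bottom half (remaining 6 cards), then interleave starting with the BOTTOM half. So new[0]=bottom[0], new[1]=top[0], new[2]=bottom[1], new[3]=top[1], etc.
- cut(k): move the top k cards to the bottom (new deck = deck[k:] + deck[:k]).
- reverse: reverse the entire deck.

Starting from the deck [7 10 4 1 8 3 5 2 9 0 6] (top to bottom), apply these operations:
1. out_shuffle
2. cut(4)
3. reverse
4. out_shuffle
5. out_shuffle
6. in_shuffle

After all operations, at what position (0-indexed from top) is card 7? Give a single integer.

Answer: 3

Derivation:
After op 1 (out_shuffle): [7 5 10 2 4 9 1 0 8 6 3]
After op 2 (cut(4)): [4 9 1 0 8 6 3 7 5 10 2]
After op 3 (reverse): [2 10 5 7 3 6 8 0 1 9 4]
After op 4 (out_shuffle): [2 8 10 0 5 1 7 9 3 4 6]
After op 5 (out_shuffle): [2 7 8 9 10 3 0 4 5 6 1]
After op 6 (in_shuffle): [3 2 0 7 4 8 5 9 6 10 1]
Card 7 is at position 3.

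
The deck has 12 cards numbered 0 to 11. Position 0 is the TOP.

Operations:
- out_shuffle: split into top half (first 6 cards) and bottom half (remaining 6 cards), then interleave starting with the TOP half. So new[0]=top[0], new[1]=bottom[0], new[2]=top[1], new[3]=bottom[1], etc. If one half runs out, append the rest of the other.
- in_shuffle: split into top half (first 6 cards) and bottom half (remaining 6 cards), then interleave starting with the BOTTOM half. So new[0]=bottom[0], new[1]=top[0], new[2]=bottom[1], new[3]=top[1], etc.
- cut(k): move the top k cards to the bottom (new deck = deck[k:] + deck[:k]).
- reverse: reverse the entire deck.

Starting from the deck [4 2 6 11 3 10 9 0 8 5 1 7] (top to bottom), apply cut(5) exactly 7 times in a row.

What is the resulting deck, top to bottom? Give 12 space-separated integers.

Answer: 7 4 2 6 11 3 10 9 0 8 5 1

Derivation:
After op 1 (cut(5)): [10 9 0 8 5 1 7 4 2 6 11 3]
After op 2 (cut(5)): [1 7 4 2 6 11 3 10 9 0 8 5]
After op 3 (cut(5)): [11 3 10 9 0 8 5 1 7 4 2 6]
After op 4 (cut(5)): [8 5 1 7 4 2 6 11 3 10 9 0]
After op 5 (cut(5)): [2 6 11 3 10 9 0 8 5 1 7 4]
After op 6 (cut(5)): [9 0 8 5 1 7 4 2 6 11 3 10]
After op 7 (cut(5)): [7 4 2 6 11 3 10 9 0 8 5 1]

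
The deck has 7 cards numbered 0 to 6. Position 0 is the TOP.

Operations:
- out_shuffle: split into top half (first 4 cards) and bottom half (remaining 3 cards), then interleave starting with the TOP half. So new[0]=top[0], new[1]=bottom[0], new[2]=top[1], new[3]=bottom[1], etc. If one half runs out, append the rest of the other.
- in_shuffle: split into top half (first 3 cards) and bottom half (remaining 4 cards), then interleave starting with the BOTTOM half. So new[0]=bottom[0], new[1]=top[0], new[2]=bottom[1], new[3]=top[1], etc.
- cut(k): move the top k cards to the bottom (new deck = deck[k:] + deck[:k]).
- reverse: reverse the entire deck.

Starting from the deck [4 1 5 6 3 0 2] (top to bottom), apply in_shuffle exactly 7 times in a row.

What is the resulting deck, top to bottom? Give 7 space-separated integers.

Answer: 6 4 3 1 0 5 2

Derivation:
After op 1 (in_shuffle): [6 4 3 1 0 5 2]
After op 2 (in_shuffle): [1 6 0 4 5 3 2]
After op 3 (in_shuffle): [4 1 5 6 3 0 2]
After op 4 (in_shuffle): [6 4 3 1 0 5 2]
After op 5 (in_shuffle): [1 6 0 4 5 3 2]
After op 6 (in_shuffle): [4 1 5 6 3 0 2]
After op 7 (in_shuffle): [6 4 3 1 0 5 2]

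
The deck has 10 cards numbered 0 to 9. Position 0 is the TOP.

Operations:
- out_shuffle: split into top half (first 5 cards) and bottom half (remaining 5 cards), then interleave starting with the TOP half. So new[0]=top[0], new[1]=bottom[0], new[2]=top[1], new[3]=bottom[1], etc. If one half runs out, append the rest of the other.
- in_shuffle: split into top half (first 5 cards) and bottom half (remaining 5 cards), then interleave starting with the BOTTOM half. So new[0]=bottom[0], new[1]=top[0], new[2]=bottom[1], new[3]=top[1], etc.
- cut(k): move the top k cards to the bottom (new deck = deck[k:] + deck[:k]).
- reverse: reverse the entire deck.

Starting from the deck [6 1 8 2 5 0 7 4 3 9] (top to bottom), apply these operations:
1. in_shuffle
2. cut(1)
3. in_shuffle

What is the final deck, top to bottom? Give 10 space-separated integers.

After op 1 (in_shuffle): [0 6 7 1 4 8 3 2 9 5]
After op 2 (cut(1)): [6 7 1 4 8 3 2 9 5 0]
After op 3 (in_shuffle): [3 6 2 7 9 1 5 4 0 8]

Answer: 3 6 2 7 9 1 5 4 0 8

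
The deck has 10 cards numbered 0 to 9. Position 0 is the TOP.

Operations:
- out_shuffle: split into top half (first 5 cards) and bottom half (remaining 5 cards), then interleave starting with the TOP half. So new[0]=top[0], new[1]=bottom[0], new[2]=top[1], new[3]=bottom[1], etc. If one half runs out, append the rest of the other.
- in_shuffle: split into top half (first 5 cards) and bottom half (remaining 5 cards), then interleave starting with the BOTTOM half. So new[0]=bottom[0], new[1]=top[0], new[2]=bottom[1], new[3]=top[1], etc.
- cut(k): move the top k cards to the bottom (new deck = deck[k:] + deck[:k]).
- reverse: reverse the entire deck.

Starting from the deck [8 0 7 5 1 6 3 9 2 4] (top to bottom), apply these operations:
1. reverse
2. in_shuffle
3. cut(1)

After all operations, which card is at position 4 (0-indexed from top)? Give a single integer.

Answer: 9

Derivation:
After op 1 (reverse): [4 2 9 3 6 1 5 7 0 8]
After op 2 (in_shuffle): [1 4 5 2 7 9 0 3 8 6]
After op 3 (cut(1)): [4 5 2 7 9 0 3 8 6 1]
Position 4: card 9.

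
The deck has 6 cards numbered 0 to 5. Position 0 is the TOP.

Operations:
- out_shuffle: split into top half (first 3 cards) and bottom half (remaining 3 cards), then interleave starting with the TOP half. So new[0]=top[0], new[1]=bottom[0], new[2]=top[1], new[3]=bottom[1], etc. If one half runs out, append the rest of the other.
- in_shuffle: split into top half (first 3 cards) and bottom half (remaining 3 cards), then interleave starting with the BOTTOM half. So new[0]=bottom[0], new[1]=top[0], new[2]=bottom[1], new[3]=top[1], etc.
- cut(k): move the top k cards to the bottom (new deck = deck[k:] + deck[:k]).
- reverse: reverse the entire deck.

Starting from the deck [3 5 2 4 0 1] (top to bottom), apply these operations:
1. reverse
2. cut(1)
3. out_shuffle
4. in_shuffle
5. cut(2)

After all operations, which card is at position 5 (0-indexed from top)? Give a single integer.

After op 1 (reverse): [1 0 4 2 5 3]
After op 2 (cut(1)): [0 4 2 5 3 1]
After op 3 (out_shuffle): [0 5 4 3 2 1]
After op 4 (in_shuffle): [3 0 2 5 1 4]
After op 5 (cut(2)): [2 5 1 4 3 0]
Position 5: card 0.

Answer: 0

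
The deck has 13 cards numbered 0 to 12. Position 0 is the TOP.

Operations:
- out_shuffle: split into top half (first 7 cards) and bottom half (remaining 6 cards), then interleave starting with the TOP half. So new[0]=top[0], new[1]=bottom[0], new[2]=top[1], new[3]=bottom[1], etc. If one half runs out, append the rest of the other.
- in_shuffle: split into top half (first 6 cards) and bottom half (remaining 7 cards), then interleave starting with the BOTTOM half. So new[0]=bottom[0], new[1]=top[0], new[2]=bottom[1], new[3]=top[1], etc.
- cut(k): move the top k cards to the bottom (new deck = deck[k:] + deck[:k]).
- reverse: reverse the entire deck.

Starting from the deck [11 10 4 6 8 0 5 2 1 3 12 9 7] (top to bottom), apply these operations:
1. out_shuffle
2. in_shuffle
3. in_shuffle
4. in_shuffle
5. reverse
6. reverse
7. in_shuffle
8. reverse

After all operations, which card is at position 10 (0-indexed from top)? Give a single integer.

Answer: 11

Derivation:
After op 1 (out_shuffle): [11 2 10 1 4 3 6 12 8 9 0 7 5]
After op 2 (in_shuffle): [6 11 12 2 8 10 9 1 0 4 7 3 5]
After op 3 (in_shuffle): [9 6 1 11 0 12 4 2 7 8 3 10 5]
After op 4 (in_shuffle): [4 9 2 6 7 1 8 11 3 0 10 12 5]
After op 5 (reverse): [5 12 10 0 3 11 8 1 7 6 2 9 4]
After op 6 (reverse): [4 9 2 6 7 1 8 11 3 0 10 12 5]
After op 7 (in_shuffle): [8 4 11 9 3 2 0 6 10 7 12 1 5]
After op 8 (reverse): [5 1 12 7 10 6 0 2 3 9 11 4 8]
Position 10: card 11.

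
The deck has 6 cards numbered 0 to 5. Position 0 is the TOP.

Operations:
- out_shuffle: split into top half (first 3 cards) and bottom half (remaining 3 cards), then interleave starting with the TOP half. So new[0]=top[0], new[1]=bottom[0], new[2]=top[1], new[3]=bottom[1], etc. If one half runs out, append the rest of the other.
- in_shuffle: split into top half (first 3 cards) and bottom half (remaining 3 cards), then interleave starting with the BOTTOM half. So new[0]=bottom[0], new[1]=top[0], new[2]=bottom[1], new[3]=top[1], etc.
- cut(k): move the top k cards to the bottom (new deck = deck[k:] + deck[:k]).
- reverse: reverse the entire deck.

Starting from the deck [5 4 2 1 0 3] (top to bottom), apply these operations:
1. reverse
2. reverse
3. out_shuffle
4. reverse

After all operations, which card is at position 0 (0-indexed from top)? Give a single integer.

After op 1 (reverse): [3 0 1 2 4 5]
After op 2 (reverse): [5 4 2 1 0 3]
After op 3 (out_shuffle): [5 1 4 0 2 3]
After op 4 (reverse): [3 2 0 4 1 5]
Position 0: card 3.

Answer: 3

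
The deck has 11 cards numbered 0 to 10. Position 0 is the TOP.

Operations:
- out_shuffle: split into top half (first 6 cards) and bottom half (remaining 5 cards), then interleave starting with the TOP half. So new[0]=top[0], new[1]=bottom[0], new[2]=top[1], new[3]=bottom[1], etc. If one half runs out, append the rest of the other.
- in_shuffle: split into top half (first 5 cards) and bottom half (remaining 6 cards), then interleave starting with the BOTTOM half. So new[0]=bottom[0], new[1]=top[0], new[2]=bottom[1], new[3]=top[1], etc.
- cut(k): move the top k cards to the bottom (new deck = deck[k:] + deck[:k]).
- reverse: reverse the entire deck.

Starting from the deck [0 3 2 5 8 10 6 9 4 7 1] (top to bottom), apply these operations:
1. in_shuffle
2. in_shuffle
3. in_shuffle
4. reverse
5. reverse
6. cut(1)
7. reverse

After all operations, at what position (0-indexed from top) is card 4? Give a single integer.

Answer: 6

Derivation:
After op 1 (in_shuffle): [10 0 6 3 9 2 4 5 7 8 1]
After op 2 (in_shuffle): [2 10 4 0 5 6 7 3 8 9 1]
After op 3 (in_shuffle): [6 2 7 10 3 4 8 0 9 5 1]
After op 4 (reverse): [1 5 9 0 8 4 3 10 7 2 6]
After op 5 (reverse): [6 2 7 10 3 4 8 0 9 5 1]
After op 6 (cut(1)): [2 7 10 3 4 8 0 9 5 1 6]
After op 7 (reverse): [6 1 5 9 0 8 4 3 10 7 2]
Card 4 is at position 6.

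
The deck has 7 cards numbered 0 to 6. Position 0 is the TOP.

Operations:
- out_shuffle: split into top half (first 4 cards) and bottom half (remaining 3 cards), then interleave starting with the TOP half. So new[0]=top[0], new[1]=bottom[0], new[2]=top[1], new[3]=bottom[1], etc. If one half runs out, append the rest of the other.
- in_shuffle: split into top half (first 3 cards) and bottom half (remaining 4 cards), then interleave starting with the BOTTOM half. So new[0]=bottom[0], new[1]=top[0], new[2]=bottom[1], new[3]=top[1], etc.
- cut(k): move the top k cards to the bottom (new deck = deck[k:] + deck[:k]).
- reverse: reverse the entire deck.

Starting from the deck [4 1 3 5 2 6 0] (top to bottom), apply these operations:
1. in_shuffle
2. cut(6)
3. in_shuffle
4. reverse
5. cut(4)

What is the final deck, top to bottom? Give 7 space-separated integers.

Answer: 1 0 2 3 4 6 5

Derivation:
After op 1 (in_shuffle): [5 4 2 1 6 3 0]
After op 2 (cut(6)): [0 5 4 2 1 6 3]
After op 3 (in_shuffle): [2 0 1 5 6 4 3]
After op 4 (reverse): [3 4 6 5 1 0 2]
After op 5 (cut(4)): [1 0 2 3 4 6 5]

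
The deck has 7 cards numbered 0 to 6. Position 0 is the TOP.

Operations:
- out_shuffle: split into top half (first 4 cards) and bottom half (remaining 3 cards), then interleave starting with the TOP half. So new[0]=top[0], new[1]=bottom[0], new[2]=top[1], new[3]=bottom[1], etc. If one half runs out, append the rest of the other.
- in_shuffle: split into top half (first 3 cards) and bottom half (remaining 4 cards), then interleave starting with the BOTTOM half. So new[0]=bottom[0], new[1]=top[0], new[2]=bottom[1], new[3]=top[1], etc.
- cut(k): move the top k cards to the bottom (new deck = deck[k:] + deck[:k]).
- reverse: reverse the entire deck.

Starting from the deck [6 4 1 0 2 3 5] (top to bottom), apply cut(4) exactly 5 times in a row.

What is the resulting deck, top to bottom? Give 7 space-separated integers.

Answer: 5 6 4 1 0 2 3

Derivation:
After op 1 (cut(4)): [2 3 5 6 4 1 0]
After op 2 (cut(4)): [4 1 0 2 3 5 6]
After op 3 (cut(4)): [3 5 6 4 1 0 2]
After op 4 (cut(4)): [1 0 2 3 5 6 4]
After op 5 (cut(4)): [5 6 4 1 0 2 3]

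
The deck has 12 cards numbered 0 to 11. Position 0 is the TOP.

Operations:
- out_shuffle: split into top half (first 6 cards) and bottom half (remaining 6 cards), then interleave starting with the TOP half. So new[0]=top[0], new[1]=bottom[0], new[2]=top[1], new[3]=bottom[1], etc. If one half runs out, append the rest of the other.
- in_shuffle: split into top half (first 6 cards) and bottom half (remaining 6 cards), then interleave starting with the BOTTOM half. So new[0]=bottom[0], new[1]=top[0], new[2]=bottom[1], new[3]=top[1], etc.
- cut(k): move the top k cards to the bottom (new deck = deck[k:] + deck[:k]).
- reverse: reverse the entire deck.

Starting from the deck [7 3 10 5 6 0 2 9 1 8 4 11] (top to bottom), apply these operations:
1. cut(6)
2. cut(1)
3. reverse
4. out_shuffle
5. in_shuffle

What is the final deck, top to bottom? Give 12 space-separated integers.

After op 1 (cut(6)): [2 9 1 8 4 11 7 3 10 5 6 0]
After op 2 (cut(1)): [9 1 8 4 11 7 3 10 5 6 0 2]
After op 3 (reverse): [2 0 6 5 10 3 7 11 4 8 1 9]
After op 4 (out_shuffle): [2 7 0 11 6 4 5 8 10 1 3 9]
After op 5 (in_shuffle): [5 2 8 7 10 0 1 11 3 6 9 4]

Answer: 5 2 8 7 10 0 1 11 3 6 9 4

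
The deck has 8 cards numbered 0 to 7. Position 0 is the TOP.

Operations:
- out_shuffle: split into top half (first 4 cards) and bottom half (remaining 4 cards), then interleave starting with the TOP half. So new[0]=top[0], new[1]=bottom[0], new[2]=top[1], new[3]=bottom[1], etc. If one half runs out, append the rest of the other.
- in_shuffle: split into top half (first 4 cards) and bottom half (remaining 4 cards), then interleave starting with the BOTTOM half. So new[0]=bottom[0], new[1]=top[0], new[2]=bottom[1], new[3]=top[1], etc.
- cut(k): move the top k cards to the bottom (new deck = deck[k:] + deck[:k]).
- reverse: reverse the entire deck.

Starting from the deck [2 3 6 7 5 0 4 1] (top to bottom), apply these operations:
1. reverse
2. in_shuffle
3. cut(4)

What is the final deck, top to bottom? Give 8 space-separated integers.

After op 1 (reverse): [1 4 0 5 7 6 3 2]
After op 2 (in_shuffle): [7 1 6 4 3 0 2 5]
After op 3 (cut(4)): [3 0 2 5 7 1 6 4]

Answer: 3 0 2 5 7 1 6 4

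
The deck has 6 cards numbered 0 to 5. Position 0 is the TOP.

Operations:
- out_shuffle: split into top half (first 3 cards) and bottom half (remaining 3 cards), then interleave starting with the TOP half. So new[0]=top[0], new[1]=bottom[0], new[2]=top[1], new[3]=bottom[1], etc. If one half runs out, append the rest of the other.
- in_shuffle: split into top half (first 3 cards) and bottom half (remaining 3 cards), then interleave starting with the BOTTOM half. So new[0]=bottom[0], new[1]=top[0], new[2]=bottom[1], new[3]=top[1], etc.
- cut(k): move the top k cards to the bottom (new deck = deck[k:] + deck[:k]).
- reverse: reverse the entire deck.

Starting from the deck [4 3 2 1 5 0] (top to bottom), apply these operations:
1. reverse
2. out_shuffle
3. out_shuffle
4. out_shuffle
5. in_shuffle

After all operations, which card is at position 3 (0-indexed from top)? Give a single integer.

After op 1 (reverse): [0 5 1 2 3 4]
After op 2 (out_shuffle): [0 2 5 3 1 4]
After op 3 (out_shuffle): [0 3 2 1 5 4]
After op 4 (out_shuffle): [0 1 3 5 2 4]
After op 5 (in_shuffle): [5 0 2 1 4 3]
Position 3: card 1.

Answer: 1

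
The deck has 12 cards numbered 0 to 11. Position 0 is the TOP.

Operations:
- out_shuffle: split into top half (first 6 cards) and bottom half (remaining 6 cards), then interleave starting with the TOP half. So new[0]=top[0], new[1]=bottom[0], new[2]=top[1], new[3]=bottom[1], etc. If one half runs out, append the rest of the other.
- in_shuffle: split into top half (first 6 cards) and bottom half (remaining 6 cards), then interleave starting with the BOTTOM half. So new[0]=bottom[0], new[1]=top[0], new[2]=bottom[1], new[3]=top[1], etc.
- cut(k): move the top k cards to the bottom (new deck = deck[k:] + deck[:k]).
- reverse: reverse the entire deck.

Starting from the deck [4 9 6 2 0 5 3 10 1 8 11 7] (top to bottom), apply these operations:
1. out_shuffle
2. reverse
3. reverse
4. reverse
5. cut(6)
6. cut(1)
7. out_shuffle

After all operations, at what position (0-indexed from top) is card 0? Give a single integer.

Answer: 5

Derivation:
After op 1 (out_shuffle): [4 3 9 10 6 1 2 8 0 11 5 7]
After op 2 (reverse): [7 5 11 0 8 2 1 6 10 9 3 4]
After op 3 (reverse): [4 3 9 10 6 1 2 8 0 11 5 7]
After op 4 (reverse): [7 5 11 0 8 2 1 6 10 9 3 4]
After op 5 (cut(6)): [1 6 10 9 3 4 7 5 11 0 8 2]
After op 6 (cut(1)): [6 10 9 3 4 7 5 11 0 8 2 1]
After op 7 (out_shuffle): [6 5 10 11 9 0 3 8 4 2 7 1]
Card 0 is at position 5.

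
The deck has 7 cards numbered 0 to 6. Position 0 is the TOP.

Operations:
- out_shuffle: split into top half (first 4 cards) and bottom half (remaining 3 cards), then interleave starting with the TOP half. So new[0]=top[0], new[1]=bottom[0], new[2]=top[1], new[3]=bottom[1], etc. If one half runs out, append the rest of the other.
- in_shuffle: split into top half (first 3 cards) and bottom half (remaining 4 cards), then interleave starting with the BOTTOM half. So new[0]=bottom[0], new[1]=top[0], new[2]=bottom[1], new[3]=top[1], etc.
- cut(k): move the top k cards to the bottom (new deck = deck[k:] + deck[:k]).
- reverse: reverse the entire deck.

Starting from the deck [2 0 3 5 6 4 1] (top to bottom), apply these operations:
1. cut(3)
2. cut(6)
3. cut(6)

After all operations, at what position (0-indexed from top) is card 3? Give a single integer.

After op 1 (cut(3)): [5 6 4 1 2 0 3]
After op 2 (cut(6)): [3 5 6 4 1 2 0]
After op 3 (cut(6)): [0 3 5 6 4 1 2]
Card 3 is at position 1.

Answer: 1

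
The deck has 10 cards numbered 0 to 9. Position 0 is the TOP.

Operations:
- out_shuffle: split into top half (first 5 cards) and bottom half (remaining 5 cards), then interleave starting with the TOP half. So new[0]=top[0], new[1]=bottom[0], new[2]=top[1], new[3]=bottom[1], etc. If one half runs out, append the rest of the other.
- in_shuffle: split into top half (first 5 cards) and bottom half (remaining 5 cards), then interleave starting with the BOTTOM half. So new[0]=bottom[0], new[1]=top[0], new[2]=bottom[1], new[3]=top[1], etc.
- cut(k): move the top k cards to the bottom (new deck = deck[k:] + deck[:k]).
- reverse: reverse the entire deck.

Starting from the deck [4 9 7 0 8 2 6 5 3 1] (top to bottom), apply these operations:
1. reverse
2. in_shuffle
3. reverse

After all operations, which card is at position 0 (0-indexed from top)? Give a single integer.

After op 1 (reverse): [1 3 5 6 2 8 0 7 9 4]
After op 2 (in_shuffle): [8 1 0 3 7 5 9 6 4 2]
After op 3 (reverse): [2 4 6 9 5 7 3 0 1 8]
Position 0: card 2.

Answer: 2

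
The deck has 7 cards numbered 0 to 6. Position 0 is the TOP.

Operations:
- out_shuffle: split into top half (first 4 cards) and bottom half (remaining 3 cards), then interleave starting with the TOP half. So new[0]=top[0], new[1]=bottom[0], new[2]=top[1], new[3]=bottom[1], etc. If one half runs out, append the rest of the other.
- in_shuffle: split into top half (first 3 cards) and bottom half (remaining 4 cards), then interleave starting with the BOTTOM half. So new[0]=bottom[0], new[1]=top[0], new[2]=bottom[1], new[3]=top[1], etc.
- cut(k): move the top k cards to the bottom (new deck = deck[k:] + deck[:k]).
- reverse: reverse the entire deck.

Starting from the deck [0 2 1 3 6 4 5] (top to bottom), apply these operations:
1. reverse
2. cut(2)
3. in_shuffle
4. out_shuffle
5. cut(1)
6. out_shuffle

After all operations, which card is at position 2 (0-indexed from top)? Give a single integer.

After op 1 (reverse): [5 4 6 3 1 2 0]
After op 2 (cut(2)): [6 3 1 2 0 5 4]
After op 3 (in_shuffle): [2 6 0 3 5 1 4]
After op 4 (out_shuffle): [2 5 6 1 0 4 3]
After op 5 (cut(1)): [5 6 1 0 4 3 2]
After op 6 (out_shuffle): [5 4 6 3 1 2 0]
Position 2: card 6.

Answer: 6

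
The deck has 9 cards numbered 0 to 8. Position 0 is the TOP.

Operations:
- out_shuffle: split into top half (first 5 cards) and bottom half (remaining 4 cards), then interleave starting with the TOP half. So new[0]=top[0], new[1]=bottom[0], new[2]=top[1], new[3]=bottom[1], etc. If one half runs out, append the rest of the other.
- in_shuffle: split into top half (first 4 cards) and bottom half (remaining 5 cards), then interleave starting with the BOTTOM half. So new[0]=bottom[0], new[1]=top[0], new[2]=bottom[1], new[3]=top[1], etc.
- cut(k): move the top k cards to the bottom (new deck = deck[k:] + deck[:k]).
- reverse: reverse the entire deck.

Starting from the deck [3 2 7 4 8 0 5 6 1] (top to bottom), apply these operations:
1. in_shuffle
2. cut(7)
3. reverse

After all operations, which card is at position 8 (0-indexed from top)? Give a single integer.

Answer: 4

Derivation:
After op 1 (in_shuffle): [8 3 0 2 5 7 6 4 1]
After op 2 (cut(7)): [4 1 8 3 0 2 5 7 6]
After op 3 (reverse): [6 7 5 2 0 3 8 1 4]
Position 8: card 4.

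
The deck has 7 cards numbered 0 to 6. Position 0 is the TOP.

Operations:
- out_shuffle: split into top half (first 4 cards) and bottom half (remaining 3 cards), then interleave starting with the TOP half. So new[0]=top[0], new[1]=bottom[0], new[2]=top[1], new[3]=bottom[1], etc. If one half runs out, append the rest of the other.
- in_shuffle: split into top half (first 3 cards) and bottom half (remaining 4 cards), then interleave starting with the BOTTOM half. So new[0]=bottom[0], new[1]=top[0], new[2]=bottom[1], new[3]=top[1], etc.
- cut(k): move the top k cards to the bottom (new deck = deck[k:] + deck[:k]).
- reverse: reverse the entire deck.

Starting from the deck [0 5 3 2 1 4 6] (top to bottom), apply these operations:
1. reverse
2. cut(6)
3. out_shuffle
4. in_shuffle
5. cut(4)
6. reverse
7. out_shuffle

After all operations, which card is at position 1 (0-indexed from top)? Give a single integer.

After op 1 (reverse): [6 4 1 2 3 5 0]
After op 2 (cut(6)): [0 6 4 1 2 3 5]
After op 3 (out_shuffle): [0 2 6 3 4 5 1]
After op 4 (in_shuffle): [3 0 4 2 5 6 1]
After op 5 (cut(4)): [5 6 1 3 0 4 2]
After op 6 (reverse): [2 4 0 3 1 6 5]
After op 7 (out_shuffle): [2 1 4 6 0 5 3]
Position 1: card 1.

Answer: 1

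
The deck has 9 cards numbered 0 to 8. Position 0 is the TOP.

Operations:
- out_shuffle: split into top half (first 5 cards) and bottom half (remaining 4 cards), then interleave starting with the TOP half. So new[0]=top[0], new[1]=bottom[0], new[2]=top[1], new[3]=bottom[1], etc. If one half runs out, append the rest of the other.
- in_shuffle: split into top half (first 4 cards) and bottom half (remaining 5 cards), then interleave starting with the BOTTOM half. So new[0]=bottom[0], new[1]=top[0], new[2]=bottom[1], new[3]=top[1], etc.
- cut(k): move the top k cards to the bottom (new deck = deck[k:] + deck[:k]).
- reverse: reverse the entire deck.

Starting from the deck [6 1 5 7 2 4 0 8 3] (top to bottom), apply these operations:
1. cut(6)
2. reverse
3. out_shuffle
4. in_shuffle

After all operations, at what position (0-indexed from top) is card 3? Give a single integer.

After op 1 (cut(6)): [0 8 3 6 1 5 7 2 4]
After op 2 (reverse): [4 2 7 5 1 6 3 8 0]
After op 3 (out_shuffle): [4 6 2 3 7 8 5 0 1]
After op 4 (in_shuffle): [7 4 8 6 5 2 0 3 1]
Card 3 is at position 7.

Answer: 7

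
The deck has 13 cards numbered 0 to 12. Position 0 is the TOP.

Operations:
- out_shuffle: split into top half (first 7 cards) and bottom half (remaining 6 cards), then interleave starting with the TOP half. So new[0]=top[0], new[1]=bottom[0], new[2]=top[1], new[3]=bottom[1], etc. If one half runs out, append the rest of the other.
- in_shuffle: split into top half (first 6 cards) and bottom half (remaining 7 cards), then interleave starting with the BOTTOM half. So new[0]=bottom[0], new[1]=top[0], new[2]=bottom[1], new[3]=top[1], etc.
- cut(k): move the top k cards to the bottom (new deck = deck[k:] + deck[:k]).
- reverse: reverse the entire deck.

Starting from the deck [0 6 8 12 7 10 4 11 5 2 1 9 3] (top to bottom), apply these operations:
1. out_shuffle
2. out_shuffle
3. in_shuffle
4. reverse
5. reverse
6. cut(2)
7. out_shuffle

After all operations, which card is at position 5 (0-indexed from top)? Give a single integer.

After op 1 (out_shuffle): [0 11 6 5 8 2 12 1 7 9 10 3 4]
After op 2 (out_shuffle): [0 1 11 7 6 9 5 10 8 3 2 4 12]
After op 3 (in_shuffle): [5 0 10 1 8 11 3 7 2 6 4 9 12]
After op 4 (reverse): [12 9 4 6 2 7 3 11 8 1 10 0 5]
After op 5 (reverse): [5 0 10 1 8 11 3 7 2 6 4 9 12]
After op 6 (cut(2)): [10 1 8 11 3 7 2 6 4 9 12 5 0]
After op 7 (out_shuffle): [10 6 1 4 8 9 11 12 3 5 7 0 2]
Position 5: card 9.

Answer: 9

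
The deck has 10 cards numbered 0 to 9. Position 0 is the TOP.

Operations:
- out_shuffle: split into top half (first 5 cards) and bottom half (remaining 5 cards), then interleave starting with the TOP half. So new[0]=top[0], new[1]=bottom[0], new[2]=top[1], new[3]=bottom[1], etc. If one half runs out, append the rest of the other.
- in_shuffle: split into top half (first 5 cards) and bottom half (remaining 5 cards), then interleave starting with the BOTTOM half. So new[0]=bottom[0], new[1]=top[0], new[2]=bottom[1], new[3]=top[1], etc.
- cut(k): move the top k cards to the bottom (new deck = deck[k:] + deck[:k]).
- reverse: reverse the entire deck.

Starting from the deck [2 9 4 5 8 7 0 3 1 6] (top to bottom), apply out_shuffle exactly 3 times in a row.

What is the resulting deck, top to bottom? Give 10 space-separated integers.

After op 1 (out_shuffle): [2 7 9 0 4 3 5 1 8 6]
After op 2 (out_shuffle): [2 3 7 5 9 1 0 8 4 6]
After op 3 (out_shuffle): [2 1 3 0 7 8 5 4 9 6]

Answer: 2 1 3 0 7 8 5 4 9 6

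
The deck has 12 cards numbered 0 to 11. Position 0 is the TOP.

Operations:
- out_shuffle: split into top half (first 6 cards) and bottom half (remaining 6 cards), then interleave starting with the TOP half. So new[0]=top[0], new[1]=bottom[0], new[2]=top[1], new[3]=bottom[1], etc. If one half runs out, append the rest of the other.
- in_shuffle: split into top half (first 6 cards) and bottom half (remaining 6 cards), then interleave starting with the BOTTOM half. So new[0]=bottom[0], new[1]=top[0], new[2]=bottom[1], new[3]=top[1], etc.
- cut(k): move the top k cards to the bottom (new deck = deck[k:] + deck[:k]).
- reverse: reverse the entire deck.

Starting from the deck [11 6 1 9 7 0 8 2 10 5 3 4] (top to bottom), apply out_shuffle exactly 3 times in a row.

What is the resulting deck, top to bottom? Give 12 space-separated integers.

After op 1 (out_shuffle): [11 8 6 2 1 10 9 5 7 3 0 4]
After op 2 (out_shuffle): [11 9 8 5 6 7 2 3 1 0 10 4]
After op 3 (out_shuffle): [11 2 9 3 8 1 5 0 6 10 7 4]

Answer: 11 2 9 3 8 1 5 0 6 10 7 4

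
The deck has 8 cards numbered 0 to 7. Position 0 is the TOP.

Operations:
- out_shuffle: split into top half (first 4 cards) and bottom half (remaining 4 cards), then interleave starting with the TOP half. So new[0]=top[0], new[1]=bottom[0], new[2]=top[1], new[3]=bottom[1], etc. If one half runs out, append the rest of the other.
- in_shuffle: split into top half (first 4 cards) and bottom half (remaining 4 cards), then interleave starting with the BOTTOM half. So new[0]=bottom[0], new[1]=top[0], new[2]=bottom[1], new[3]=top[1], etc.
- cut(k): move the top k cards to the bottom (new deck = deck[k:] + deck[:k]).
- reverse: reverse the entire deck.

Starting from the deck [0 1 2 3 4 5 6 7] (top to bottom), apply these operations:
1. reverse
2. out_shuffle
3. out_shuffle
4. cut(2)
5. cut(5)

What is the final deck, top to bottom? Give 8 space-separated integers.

Answer: 0 7 5 3 1 6 4 2

Derivation:
After op 1 (reverse): [7 6 5 4 3 2 1 0]
After op 2 (out_shuffle): [7 3 6 2 5 1 4 0]
After op 3 (out_shuffle): [7 5 3 1 6 4 2 0]
After op 4 (cut(2)): [3 1 6 4 2 0 7 5]
After op 5 (cut(5)): [0 7 5 3 1 6 4 2]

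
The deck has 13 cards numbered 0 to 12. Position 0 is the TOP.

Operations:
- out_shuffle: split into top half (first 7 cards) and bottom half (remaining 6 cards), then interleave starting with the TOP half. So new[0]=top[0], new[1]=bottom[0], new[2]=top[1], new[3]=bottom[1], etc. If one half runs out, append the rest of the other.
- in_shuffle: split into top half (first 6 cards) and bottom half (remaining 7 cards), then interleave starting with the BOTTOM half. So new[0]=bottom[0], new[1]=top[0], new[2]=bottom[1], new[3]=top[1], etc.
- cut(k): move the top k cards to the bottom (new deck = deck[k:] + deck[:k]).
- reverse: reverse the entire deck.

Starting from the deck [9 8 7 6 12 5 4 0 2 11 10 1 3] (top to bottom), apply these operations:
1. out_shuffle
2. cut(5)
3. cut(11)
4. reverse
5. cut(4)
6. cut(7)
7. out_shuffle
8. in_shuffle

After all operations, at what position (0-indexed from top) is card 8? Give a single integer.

After op 1 (out_shuffle): [9 0 8 2 7 11 6 10 12 1 5 3 4]
After op 2 (cut(5)): [11 6 10 12 1 5 3 4 9 0 8 2 7]
After op 3 (cut(11)): [2 7 11 6 10 12 1 5 3 4 9 0 8]
After op 4 (reverse): [8 0 9 4 3 5 1 12 10 6 11 7 2]
After op 5 (cut(4)): [3 5 1 12 10 6 11 7 2 8 0 9 4]
After op 6 (cut(7)): [7 2 8 0 9 4 3 5 1 12 10 6 11]
After op 7 (out_shuffle): [7 5 2 1 8 12 0 10 9 6 4 11 3]
After op 8 (in_shuffle): [0 7 10 5 9 2 6 1 4 8 11 12 3]
Card 8 is at position 9.

Answer: 9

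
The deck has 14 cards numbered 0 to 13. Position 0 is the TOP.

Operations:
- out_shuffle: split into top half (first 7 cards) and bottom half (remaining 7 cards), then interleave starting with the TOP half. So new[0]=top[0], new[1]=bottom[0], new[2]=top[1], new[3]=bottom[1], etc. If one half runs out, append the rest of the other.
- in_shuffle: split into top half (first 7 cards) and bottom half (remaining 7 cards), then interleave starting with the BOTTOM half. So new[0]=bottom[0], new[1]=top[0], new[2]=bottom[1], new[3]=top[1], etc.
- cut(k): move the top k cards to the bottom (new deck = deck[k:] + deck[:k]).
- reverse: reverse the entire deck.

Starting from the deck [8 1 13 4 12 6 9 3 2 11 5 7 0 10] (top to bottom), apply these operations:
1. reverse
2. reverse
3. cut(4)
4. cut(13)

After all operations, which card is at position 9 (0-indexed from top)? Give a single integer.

Answer: 0

Derivation:
After op 1 (reverse): [10 0 7 5 11 2 3 9 6 12 4 13 1 8]
After op 2 (reverse): [8 1 13 4 12 6 9 3 2 11 5 7 0 10]
After op 3 (cut(4)): [12 6 9 3 2 11 5 7 0 10 8 1 13 4]
After op 4 (cut(13)): [4 12 6 9 3 2 11 5 7 0 10 8 1 13]
Position 9: card 0.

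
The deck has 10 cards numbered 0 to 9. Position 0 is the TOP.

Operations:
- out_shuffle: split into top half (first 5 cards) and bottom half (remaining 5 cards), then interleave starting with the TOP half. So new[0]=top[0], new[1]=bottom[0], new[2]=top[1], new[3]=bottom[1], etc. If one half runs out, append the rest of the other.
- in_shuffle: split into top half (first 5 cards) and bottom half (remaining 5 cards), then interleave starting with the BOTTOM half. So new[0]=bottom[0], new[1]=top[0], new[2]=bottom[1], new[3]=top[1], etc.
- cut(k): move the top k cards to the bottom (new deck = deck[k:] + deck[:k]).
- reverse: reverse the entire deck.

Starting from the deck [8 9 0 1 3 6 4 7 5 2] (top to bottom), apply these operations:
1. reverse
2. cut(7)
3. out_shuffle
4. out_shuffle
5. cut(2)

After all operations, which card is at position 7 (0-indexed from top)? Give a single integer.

After op 1 (reverse): [2 5 7 4 6 3 1 0 9 8]
After op 2 (cut(7)): [0 9 8 2 5 7 4 6 3 1]
After op 3 (out_shuffle): [0 7 9 4 8 6 2 3 5 1]
After op 4 (out_shuffle): [0 6 7 2 9 3 4 5 8 1]
After op 5 (cut(2)): [7 2 9 3 4 5 8 1 0 6]
Position 7: card 1.

Answer: 1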